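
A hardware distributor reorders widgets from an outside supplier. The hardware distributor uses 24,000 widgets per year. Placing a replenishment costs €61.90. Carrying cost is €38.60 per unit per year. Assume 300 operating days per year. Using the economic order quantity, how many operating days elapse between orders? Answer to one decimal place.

T ≈ 3.5 days

EOQ = √(2DS/H) = √(2 × 24,000 × 61.9 / 38.6) ≈ 277.44.
Cycle time = Q*/D × 300 = 277.44 / 24,000 × 300 ≈ 3.468 days.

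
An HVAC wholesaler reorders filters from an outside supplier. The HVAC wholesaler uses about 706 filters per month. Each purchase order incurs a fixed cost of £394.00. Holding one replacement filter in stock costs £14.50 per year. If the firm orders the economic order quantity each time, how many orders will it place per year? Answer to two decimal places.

N ≈ 12.49 orders per year

Annual demand D = 706 × 12 = 8,472.
The optimal lot size = √(2DS/H) = √(2 × 8,472 × 394 / 14.5) ≈ 678.53.
Orders per year = D / Q* = 8,472 / 678.53 ≈ 12.486.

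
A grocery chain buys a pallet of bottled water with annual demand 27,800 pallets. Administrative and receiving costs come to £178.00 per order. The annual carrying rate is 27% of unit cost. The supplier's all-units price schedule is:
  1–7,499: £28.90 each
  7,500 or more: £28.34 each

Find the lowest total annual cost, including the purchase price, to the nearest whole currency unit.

TC* ≈ £812,208

Holding cost per unit per year at price C is H = 0.27·C.
For each price level, check whether its EOQ is feasible; otherwise the best quantity at that price is the breakpoint.
EOQ at £28.90 = 1126.2 (feasible in tier 1): TC = 27,800×£28.90 + (27,800/1126.2)×178 + (1126.2/2)×0.27×£28.90 = £812,207.76.
EOQ at £28.34 = 1137.3 < 7500, so use break Q=7500: TC = 27,800×£28.34 + (27,800/7500.0)×178 + (7500.0/2)×0.27×£28.34 = £817,206.04.
Lowest total cost among the candidates is at Q = 1126.2.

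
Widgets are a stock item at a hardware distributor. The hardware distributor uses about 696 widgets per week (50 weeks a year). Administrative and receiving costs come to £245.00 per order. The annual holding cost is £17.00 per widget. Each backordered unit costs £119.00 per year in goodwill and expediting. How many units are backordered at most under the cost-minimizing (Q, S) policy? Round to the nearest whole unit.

Annual demand D = 696 × 50 = 34,800.
With planned backorders, Q* = √(2DS/H) · √((H+B)/B).
√(2DS/H) = √(2 × 34,800 × 245 / 17) = 1001.528.
√((H+B)/B) = √((17+119)/119) = 1.0690.
Q* ≈ 1070.679.
S* = Q* · H/(H+B) = 1070.679 × 17/136 ≈ 133.835.

S* ≈ 134 widgets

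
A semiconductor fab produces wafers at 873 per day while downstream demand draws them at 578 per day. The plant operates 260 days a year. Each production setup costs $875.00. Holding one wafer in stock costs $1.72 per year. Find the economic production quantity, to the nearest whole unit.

Q* ≈ 21,272 wafers

Annual demand D = 578 × 260 = 150,280.
Production build-up factor (1 − d/p) = 1 − 578/873 = 0.3379.
Q* = √(2DS / (H(1 − d/p))) = √(2 × 150,280 × 875 / (1.72 × 0.3379)).
= √(262,990,000 / 0.5812) ≈ 21271.666.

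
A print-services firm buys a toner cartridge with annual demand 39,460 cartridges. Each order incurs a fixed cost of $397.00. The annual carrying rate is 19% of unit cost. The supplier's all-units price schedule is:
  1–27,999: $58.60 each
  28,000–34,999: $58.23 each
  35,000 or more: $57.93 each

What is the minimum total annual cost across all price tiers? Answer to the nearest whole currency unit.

Holding cost per unit per year at price C is H = 0.19·C.
Candidates are each tier's EOQ (if it falls in that tier) and each price-break quantity.
EOQ at $58.60 = 1677.5 (feasible in tier 1): TC = 39,460×$58.60 + (39,460/1677.5)×397 + (1677.5/2)×0.19×$58.60 = $2,331,033.31.
EOQ at $58.23 = 1682.8 < 28000, so use break Q=28000: TC = 39,460×$58.23 + (39,460/28000.0)×397 + (28000.0/2)×0.19×$58.23 = $2,453,207.09.
EOQ at $57.93 = 1687.2 < 35000, so use break Q=35000: TC = 39,460×$57.93 + (39,460/35000.0)×397 + (35000.0/2)×0.19×$57.93 = $2,478,982.64.
Lowest total cost among the candidates is at Q = 1677.5.

TC* ≈ $2,331,033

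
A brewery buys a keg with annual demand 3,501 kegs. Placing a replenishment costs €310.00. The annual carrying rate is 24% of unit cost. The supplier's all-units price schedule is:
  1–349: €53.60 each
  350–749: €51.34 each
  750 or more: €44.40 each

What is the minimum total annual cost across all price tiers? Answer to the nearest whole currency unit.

TC* ≈ €160,887

Holding cost per unit per year at price C is H = 0.24·C.
Evaluate total cost at each tier's feasible EOQ or, if the EOQ is below the tier, at the tier's minimum quantity.
Tier 1 (€53.60): EOQ = 410.8 exceeds tier's upper bound 349, so this tier is dominated.
EOQ at €51.34 = 419.7 (feasible in tier 2): TC = 3,501×€51.34 + (3,501/419.7)×310 + (419.7/2)×0.24×€51.34 = €184,912.95.
EOQ at €44.40 = 451.3 < 750, so use break Q=750: TC = 3,501×€44.40 + (3,501/750.0)×310 + (750.0/2)×0.24×€44.40 = €160,887.48.
Lowest total cost among the candidates is at Q = 750.0.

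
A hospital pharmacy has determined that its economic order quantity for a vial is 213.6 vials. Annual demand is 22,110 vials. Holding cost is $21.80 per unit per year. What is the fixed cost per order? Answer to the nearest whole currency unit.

Squaring Q* = √(2DS/H) gives Q*² = 2DS/H.
From Q* = √(2DS/H): S = Q*²H / (2D) = 213.6² × 21.8 / (2 × 22,110) = 22.4926.

S ≈ $22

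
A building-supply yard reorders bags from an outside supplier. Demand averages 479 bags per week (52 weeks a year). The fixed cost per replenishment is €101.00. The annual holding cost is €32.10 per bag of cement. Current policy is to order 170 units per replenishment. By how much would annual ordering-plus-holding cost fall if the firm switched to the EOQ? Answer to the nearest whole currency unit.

Extra cost ≈ €4,818 per year

Annual demand D = 479 × 52 = 24,908.
EOQ = √(2DS/H) = √(2 × 24,908 × 101 / 32.1) ≈ 395.91.
Cost at Q* = (D/Q*)S + (Q*/2)H = √(2DSH) ≈ €12,708.60.
Cost at Q = 170: (24,908/170)×101 + (170/2)×32.1 = €14,798.28 + €2,728.50 = €17,526.78.
Excess = €17,526.78 − €12,708.60 = €4,818.18.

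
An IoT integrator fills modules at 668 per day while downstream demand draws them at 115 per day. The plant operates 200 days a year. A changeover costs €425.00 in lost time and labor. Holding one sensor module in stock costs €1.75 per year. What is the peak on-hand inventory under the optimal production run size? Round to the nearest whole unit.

I_max ≈ 3,041 modules

Annual demand D = 115 × 200 = 23,000.
Production build-up factor (1 − d/p) = 1 − 115/668 = 0.8278.
Q* = √(2DS / (H(1 − d/p))) = √(2 × 23,000 × 425 / (1.75 × 0.8278)).
= √(19,550,000 / 1.4487) ≈ 3673.500.
Maximum inventory = Q*(1 − d/p) = 3673.500 × 0.8278 ≈ 3041.086.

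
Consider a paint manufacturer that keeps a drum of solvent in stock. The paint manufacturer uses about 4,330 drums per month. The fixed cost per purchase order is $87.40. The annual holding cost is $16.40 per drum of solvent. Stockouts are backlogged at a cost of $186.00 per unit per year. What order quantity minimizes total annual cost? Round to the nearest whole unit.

Q* ≈ 776 drums

Annual demand D = 4,330 × 12 = 51,960.
With planned backorders, Q* = √(2DS/H) · √((H+B)/B).
√(2DS/H) = √(2 × 51,960 × 87.4 / 16.4) = 744.189.
√((H+B)/B) = √((16.4+186)/186) = 1.0432.
Q* ≈ 776.305.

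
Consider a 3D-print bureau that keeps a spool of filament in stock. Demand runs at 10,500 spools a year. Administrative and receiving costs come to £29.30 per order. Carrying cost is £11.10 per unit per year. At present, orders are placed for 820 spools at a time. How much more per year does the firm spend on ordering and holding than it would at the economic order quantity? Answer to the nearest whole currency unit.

EOQ = √(2DS/H) = √(2 × 10,500 × 29.3 / 11.1) ≈ 235.44.
Cost at Q* = (D/Q*)S + (Q*/2)H = √(2DSH) ≈ £2,613.39.
Cost at Q = 820: (10,500/820)×29.3 + (820/2)×11.1 = £375.18 + £4,551.00 = £4,926.18.
Excess = £4,926.18 − £2,613.39 = £2,312.79.

Extra cost ≈ £2,313 per year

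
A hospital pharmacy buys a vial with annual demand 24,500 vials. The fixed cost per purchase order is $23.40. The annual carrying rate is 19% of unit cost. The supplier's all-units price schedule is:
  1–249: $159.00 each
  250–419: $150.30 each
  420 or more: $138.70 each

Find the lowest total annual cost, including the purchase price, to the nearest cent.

Holding cost per unit per year at price C is H = 0.19·C.
Evaluate total cost at each tier's feasible EOQ or, if the EOQ is below the tier, at the tier's minimum quantity.
EOQ at $159.00 = 194.8 (feasible in tier 1): TC = 24,500×$159.00 + (24,500/194.8)×23.4 + (194.8/2)×0.19×$159.00 = $3,901,385.47.
EOQ at $150.30 = 200.4 < 250, so use break Q=250: TC = 24,500×$150.30 + (24,500/250.0)×23.4 + (250.0/2)×0.19×$150.30 = $3,688,212.83.
EOQ at $138.70 = 208.6 < 420, so use break Q=420: TC = 24,500×$138.70 + (24,500/420.0)×23.4 + (420.0/2)×0.19×$138.70 = $3,405,049.13.
Lowest total cost among the candidates is at Q = 420.0.

TC* ≈ $3,405,049.13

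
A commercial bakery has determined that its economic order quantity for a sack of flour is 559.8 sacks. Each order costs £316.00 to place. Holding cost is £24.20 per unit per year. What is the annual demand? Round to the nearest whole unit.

D ≈ 12,000 sacks per year

The basic EOQ model gives Q* = √(2DS/H); rearrange for the unknown.
From Q* = √(2DS/H): D = Q*²H / (2S) = 559.8² × 24.2 / (2 × 316) = 11999.526.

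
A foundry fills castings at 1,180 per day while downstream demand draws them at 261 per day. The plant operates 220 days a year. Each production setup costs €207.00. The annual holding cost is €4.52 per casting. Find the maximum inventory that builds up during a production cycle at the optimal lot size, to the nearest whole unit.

I_max ≈ 2,024 castings

Annual demand D = 261 × 220 = 57,420.
Production build-up factor (1 − d/p) = 1 − 261/1,180 = 0.7788.
Q* = √(2DS / (H(1 − d/p))) = √(2 × 57,420 × 207 / (4.52 × 0.7788)).
= √(23,771,880 / 3.5202) ≈ 2598.638.
Maximum inventory = Q*(1 − d/p) = 2598.638 × 0.7788 ≈ 2023.855.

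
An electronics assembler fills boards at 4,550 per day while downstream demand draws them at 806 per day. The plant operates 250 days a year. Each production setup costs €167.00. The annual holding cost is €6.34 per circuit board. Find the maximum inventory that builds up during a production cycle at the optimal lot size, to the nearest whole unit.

I_max ≈ 2,955 boards

Annual demand D = 806 × 250 = 201,500.
Production build-up factor (1 − d/p) = 1 − 806/4,550 = 0.8229.
Q* = √(2DS / (H(1 − d/p))) = √(2 × 201,500 × 167 / (6.34 × 0.8229)).
= √(67,301,000 / 5.2169) ≈ 3591.732.
Maximum inventory = Q*(1 − d/p) = 3591.732 × 0.8229 ≈ 2955.482.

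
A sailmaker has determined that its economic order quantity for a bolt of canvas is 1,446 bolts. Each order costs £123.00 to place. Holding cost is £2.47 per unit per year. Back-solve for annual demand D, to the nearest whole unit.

D ≈ 20,994 bolts per year

Invert the EOQ relation Q*² = 2DS/H.
From Q* = √(2DS/H): D = Q*²H / (2S) = 1,446² × 2.47 / (2 × 123) = 20994.157.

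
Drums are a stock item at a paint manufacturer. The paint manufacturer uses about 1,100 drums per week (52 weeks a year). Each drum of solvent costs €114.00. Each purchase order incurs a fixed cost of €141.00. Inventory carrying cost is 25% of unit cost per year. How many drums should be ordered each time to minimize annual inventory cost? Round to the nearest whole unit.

Annual demand D = 1,100 × 52 = 57,200.
Holding cost H = 0.25 × €114.00 = €28.5000 per unit per year.
EOQ = √(2DS / H) = √(2 × 57,200 × 141 / 28.5).
= √(16,130,400 / 28.5) = √565,978.9474 ≈ 752.316.

Q* ≈ 752 drums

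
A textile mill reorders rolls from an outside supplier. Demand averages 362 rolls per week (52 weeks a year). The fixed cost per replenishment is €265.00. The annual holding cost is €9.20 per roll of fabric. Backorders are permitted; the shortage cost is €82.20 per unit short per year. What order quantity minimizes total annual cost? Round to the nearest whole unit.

Q* ≈ 1,098 rolls

Annual demand D = 362 × 52 = 18,824.
With planned backorders, Q* = √(2DS/H) · √((H+B)/B).
√(2DS/H) = √(2 × 18,824 × 265 / 9.2) = 1041.358.
√((H+B)/B) = √((9.2+82.2)/82.2) = 1.0545.
Q* ≈ 1098.088.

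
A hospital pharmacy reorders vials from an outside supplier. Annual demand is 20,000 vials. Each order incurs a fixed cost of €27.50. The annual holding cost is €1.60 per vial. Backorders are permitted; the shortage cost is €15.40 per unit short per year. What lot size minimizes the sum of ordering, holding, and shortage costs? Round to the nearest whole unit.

With planned backorders, Q* = √(2DS/H) · √((H+B)/B).
√(2DS/H) = √(2 × 20,000 × 27.5 / 1.6) = 829.156.
√((H+B)/B) = √((1.6+15.4)/15.4) = 1.0507.
Q* ≈ 871.165.

Q* ≈ 871 vials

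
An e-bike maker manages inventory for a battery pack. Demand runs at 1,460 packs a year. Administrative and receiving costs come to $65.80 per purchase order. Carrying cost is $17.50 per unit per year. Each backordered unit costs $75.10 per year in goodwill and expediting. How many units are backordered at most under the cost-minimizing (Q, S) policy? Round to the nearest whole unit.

With planned backorders, Q* = √(2DS/H) · √((H+B)/B).
√(2DS/H) = √(2 × 1,460 × 65.8 / 17.5) = 104.782.
√((H+B)/B) = √((17.5+75.1)/75.1) = 1.1104.
Q* ≈ 116.351.
S* = Q* · H/(H+B) = 116.351 × 17.5/92.6 ≈ 21.989.

S* ≈ 22 packs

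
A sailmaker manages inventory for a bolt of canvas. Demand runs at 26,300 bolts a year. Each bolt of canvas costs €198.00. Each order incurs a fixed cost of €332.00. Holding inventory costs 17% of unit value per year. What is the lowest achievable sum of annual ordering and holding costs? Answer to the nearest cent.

TC* ≈ €24,244.82

Holding cost H = 0.17 × €198.00 = €33.6600 per unit per year.
EOQ = √(2DS/H) = √(2 × 26,300 × 332 / 33.66) ≈ 720.29.
At the optimum the two cost components are equal, so total cost = 2·(Q*/2)H = Q*·H.
Minimum total = √(2DSH) = √(2 × 26,300 × 332 × 33.66) ≈ 24244.820.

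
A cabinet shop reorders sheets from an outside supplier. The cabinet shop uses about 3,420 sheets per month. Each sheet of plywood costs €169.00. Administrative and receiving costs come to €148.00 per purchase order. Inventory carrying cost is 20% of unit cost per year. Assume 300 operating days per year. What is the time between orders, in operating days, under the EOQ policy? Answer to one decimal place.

Annual demand D = 3,420 × 12 = 41,040.
Holding cost H = 0.20 × €169.00 = €33.8000 per unit per year.
EOQ = √(2DS/H) = √(2 × 41,040 × 148 / 33.8) ≈ 599.50.
Cycle time = Q*/D × 300 = 599.50 / 41,040 × 300 ≈ 4.382 days.

T ≈ 4.4 days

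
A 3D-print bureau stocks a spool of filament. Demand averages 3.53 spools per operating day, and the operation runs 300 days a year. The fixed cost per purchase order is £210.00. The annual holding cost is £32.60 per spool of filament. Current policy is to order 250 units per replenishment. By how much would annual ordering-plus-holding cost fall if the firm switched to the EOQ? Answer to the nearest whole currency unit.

Annual demand D = 3.53 × 300 = 1,059.
EOQ = √(2DS/H) = √(2 × 1,059 × 210 / 32.6) ≈ 116.81.
Cost at Q* = (D/Q*)S + (Q*/2)H = √(2DSH) ≈ £3,807.86.
Cost at Q = 250: (1,059/250)×210 + (250/2)×32.6 = £889.56 + £4,075.00 = £4,964.56.
Excess = £4,964.56 − £3,807.86 = £1,156.70.

Extra cost ≈ £1,157 per year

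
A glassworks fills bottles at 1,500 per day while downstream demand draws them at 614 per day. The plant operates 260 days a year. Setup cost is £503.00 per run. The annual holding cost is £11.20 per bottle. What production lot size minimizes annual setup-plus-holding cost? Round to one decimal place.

Annual demand D = 614 × 260 = 159,640.
Production build-up factor (1 − d/p) = 1 − 614/1,500 = 0.5907.
Q* = √(2DS / (H(1 − d/p))) = √(2 × 159,640 × 503 / (11.2 × 0.5907)).
= √(160,597,840 / 6.6155) ≈ 4927.080.

Q* ≈ 4,927.1 bottles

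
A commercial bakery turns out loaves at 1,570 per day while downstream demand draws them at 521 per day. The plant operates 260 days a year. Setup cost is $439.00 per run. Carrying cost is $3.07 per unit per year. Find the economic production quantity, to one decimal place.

Q* ≈ 7,614.6 loaves

Annual demand D = 521 × 260 = 135,460.
Production build-up factor (1 − d/p) = 1 − 521/1,570 = 0.6682.
Q* = √(2DS / (H(1 − d/p))) = √(2 × 135,460 × 439 / (3.07 × 0.6682)).
= √(118,933,880 / 2.0512) ≈ 7614.575.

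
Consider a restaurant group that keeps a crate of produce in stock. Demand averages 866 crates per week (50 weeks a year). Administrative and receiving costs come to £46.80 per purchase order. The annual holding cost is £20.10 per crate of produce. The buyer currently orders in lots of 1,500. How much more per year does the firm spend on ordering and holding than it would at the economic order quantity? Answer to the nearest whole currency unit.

Extra cost ≈ £7,400 per year

Annual demand D = 866 × 50 = 43,300.
EOQ = √(2DS/H) = √(2 × 43,300 × 46.8 / 20.1) ≈ 449.04.
Cost at Q* = (D/Q*)S + (Q*/2)H = √(2DSH) ≈ £9,025.68.
Cost at Q = 1,500: (43,300/1,500)×46.8 + (1,500/2)×20.1 = £1,350.96 + £15,075.00 = £16,425.96.
Excess = £16,425.96 − £9,025.68 = £7,400.28.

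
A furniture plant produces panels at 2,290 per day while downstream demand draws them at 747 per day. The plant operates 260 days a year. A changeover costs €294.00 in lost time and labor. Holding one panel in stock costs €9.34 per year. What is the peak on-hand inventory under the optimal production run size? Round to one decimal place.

Annual demand D = 747 × 260 = 194,220.
Production build-up factor (1 − d/p) = 1 − 747/2,290 = 0.6738.
Q* = √(2DS / (H(1 − d/p))) = √(2 × 194,220 × 294 / (9.34 × 0.6738)).
= √(114,201,360 / 6.2933) ≈ 4259.876.
Maximum inventory = Q*(1 − d/p) = 4259.876 × 0.6738 ≈ 2870.301.

I_max ≈ 2,870.3 panels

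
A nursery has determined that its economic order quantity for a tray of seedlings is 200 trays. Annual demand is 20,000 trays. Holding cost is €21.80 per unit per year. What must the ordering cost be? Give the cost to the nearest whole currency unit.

The basic EOQ model gives Q* = √(2DS/H); rearrange for the unknown.
From Q* = √(2DS/H): S = Q*²H / (2D) = 200² × 21.8 / (2 × 20,000) = 21.8000.

S ≈ €22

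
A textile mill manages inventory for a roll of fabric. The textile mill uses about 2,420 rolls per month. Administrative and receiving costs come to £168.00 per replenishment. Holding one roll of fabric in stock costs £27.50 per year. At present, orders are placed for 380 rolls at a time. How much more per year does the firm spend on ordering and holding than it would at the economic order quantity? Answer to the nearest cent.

Extra cost ≈ £1,682.97 per year

Annual demand D = 2,420 × 12 = 29,040.
EOQ = √(2DS/H) = √(2 × 29,040 × 168 / 27.5) ≈ 595.66.
Cost at Q* = (D/Q*)S + (Q*/2)H = √(2DSH) ≈ £16,380.77.
Cost at Q = 380: (29,040/380)×168 + (380/2)×27.5 = £12,838.74 + £5,225.00 = £18,063.74.
Excess = £18,063.74 − £16,380.77 = £1,682.97.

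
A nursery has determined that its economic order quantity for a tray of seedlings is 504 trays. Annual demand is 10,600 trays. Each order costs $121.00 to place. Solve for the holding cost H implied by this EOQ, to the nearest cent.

H ≈ $10.10

Squaring Q* = √(2DS/H) gives Q*² = 2DS/H.
From Q* = √(2DS/H): H = 2DS / Q*² = 2 × 10,600 × 121 / 504² = 10.0986.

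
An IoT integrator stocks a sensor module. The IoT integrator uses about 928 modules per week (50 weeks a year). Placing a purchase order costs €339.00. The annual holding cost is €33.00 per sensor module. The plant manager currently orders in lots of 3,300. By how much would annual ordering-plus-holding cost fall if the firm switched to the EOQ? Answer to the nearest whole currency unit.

Annual demand D = 928 × 50 = 46,400.
EOQ = √(2DS/H) = √(2 × 46,400 × 339 / 33) ≈ 976.38.
Cost at Q* = (D/Q*)S + (Q*/2)H = √(2DSH) ≈ €32,220.39.
Cost at Q = 3,300: (46,400/3,300)×339 + (3,300/2)×33 = €4,766.55 + €54,450.00 = €59,216.55.
Excess = €59,216.55 − €32,220.39 = €26,996.15.

Extra cost ≈ €26,996 per year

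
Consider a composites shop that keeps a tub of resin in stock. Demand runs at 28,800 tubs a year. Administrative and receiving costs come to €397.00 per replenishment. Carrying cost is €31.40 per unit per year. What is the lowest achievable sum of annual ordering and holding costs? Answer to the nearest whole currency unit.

The optimal lot size = √(2DS/H) = √(2 × 28,800 × 397 / 31.4) ≈ 853.38.
At Q*, ordering cost (D/Q*)S equals holding cost (Q*/2)H, each = √(DSH/2).
Minimum total = √(2DSH) = √(2 × 28,800 × 397 × 31.4) ≈ 26796.083.

TC* ≈ €26,796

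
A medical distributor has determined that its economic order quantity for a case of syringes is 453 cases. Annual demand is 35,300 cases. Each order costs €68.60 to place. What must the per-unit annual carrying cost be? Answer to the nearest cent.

H ≈ €23.60

Squaring Q* = √(2DS/H) gives Q*² = 2DS/H.
From Q* = √(2DS/H): H = 2DS / Q*² = 2 × 35,300 × 68.6 / 453² = 23.6011.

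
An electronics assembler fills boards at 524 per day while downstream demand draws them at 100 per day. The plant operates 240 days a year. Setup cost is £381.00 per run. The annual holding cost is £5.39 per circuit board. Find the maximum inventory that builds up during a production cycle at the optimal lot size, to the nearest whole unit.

Annual demand D = 100 × 240 = 24,000.
Production build-up factor (1 − d/p) = 1 − 100/524 = 0.8092.
Q* = √(2DS / (H(1 − d/p))) = √(2 × 24,000 × 381 / (5.39 × 0.8092)).
= √(18,288,000 / 4.3614) ≈ 2047.724.
Maximum inventory = Q*(1 − d/p) = 2047.724 × 0.8092 ≈ 1656.937.

I_max ≈ 1,657 boards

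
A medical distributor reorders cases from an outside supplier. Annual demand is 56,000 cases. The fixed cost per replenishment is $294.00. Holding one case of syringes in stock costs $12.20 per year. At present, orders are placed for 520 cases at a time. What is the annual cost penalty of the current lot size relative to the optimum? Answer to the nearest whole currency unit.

EOQ = √(2DS/H) = √(2 × 56,000 × 294 / 12.2) ≈ 1642.87.
Cost at Q* = (D/Q*)S + (Q*/2)H = √(2DSH) ≈ $20,042.99.
Cost at Q = 520: (56,000/520)×294 + (520/2)×12.2 = $31,661.54 + $3,172.00 = $34,833.54.
Excess = $34,833.54 − $20,042.99 = $14,790.54.

Extra cost ≈ $14,791 per year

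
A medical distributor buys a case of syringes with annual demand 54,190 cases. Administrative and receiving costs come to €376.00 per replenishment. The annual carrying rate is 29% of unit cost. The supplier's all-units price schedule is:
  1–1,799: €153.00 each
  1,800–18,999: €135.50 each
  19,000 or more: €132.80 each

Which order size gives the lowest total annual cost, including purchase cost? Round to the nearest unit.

Holding cost per unit per year at price C is H = 0.29·C.
For each price level, check whether its EOQ is feasible; otherwise the best quantity at that price is the breakpoint.
EOQ at €153.00 = 958.3 (feasible in tier 1): TC = 54,190×€153.00 + (54,190/958.3)×376 + (958.3/2)×0.29×€153.00 = €8,333,591.95.
EOQ at €135.50 = 1018.4 < 1800, so use break Q=1800: TC = 54,190×€135.50 + (54,190/1800.0)×376 + (1800.0/2)×0.29×€135.50 = €7,389,430.19.
EOQ at €132.80 = 1028.7 < 19000, so use break Q=19000: TC = 54,190×€132.80 + (54,190/19000.0)×376 + (19000.0/2)×0.29×€132.80 = €7,563,368.39.
Lowest total cost is €7,389,430.19 at Q = 1800.0.

Q* ≈ 1,800 cases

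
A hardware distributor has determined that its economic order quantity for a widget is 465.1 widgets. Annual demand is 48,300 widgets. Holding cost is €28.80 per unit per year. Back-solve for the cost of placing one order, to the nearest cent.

The basic EOQ model gives Q* = √(2DS/H); rearrange for the unknown.
From Q* = √(2DS/H): S = Q*²H / (2D) = 465.1² × 28.8 / (2 × 48,300) = 64.4923.

S ≈ €64.49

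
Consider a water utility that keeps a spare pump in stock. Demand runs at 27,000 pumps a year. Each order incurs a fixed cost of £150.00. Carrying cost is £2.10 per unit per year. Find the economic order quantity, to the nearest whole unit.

EOQ = √(2DS / H) = √(2 × 27,000 × 150 / 2.1).
= √(8,100,000 / 2.1) = √3,857,142.8571 ≈ 1963.961.

Q* ≈ 1,964 pumps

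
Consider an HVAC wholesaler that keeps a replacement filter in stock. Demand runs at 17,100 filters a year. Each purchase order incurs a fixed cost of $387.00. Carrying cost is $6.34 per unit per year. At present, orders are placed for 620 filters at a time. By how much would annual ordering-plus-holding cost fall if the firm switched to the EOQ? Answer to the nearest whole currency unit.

Extra cost ≈ $3,479 per year

EOQ = √(2DS/H) = √(2 × 17,100 × 387 / 6.34) ≈ 1444.85.
Cost at Q* = (D/Q*)S + (Q*/2)H = √(2DSH) ≈ $9,160.37.
Cost at Q = 620: (17,100/620)×387 + (620/2)×6.34 = $10,673.71 + $1,965.40 = $12,639.11.
Excess = $12,639.11 − $9,160.37 = $3,478.74.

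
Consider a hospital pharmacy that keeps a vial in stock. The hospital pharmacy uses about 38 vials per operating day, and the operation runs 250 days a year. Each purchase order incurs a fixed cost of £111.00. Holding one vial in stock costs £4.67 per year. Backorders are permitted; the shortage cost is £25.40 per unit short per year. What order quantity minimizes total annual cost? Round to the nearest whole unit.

Q* ≈ 731 vials

Annual demand D = 38 × 250 = 9,500.
With planned backorders, Q* = √(2DS/H) · √((H+B)/B).
√(2DS/H) = √(2 × 9,500 × 111 / 4.67) = 672.016.
√((H+B)/B) = √((4.67+25.4)/25.4) = 1.0881.
Q* ≈ 731.189.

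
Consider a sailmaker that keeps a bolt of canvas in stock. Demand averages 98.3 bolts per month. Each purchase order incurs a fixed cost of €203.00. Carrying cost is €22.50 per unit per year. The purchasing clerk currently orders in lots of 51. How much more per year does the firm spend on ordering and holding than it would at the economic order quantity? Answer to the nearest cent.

Extra cost ≈ €1,986.39 per year

Annual demand D = 98.3 × 12 = 1,179.6.
EOQ = √(2DS/H) = √(2 × 1,179.6 × 203 / 22.5) ≈ 145.89.
Cost at Q* = (D/Q*)S + (Q*/2)H = √(2DSH) ≈ €3,282.63.
Cost at Q = 51: (1,179.6/51)×203 + (51/2)×22.5 = €4,695.27 + €573.75 = €5,269.02.
Excess = €5,269.02 − €3,282.63 = €1,986.39.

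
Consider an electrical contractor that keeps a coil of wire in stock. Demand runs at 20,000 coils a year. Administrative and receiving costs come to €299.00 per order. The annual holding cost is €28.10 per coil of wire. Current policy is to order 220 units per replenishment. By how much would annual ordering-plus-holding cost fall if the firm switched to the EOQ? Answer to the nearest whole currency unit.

Extra cost ≈ €11,940 per year

EOQ = √(2DS/H) = √(2 × 20,000 × 299 / 28.1) ≈ 652.40.
Cost at Q* = (D/Q*)S + (Q*/2)H = √(2DSH) ≈ €18,332.38.
Cost at Q = 220: (20,000/220)×299 + (220/2)×28.1 = €27,181.82 + €3,091.00 = €30,272.82.
Excess = €30,272.82 − €18,332.38 = €11,940.44.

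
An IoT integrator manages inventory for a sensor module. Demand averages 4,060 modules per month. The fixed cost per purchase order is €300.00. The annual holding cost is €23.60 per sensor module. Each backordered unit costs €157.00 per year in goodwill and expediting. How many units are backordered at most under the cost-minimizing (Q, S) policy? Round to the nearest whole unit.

Annual demand D = 4,060 × 12 = 48,720.
With planned backorders, Q* = √(2DS/H) · √((H+B)/B).
√(2DS/H) = √(2 × 48,720 × 300 / 23.6) = 1112.944.
√((H+B)/B) = √((23.6+157)/157) = 1.0725.
Q* ≈ 1193.665.
S* = Q* · H/(H+B) = 1193.665 × 23.6/180.6 ≈ 155.983.

S* ≈ 156 modules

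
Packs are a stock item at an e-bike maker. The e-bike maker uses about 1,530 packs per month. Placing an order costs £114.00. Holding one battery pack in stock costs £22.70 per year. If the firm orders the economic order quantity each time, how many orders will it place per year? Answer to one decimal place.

N ≈ 42.8 orders per year

Annual demand D = 1,530 × 12 = 18,360.
Q* = √(2DS/H) = √(2 × 18,360 × 114 / 22.7) ≈ 429.43.
Orders per year = D / Q* = 18,360 / 429.43 ≈ 42.755.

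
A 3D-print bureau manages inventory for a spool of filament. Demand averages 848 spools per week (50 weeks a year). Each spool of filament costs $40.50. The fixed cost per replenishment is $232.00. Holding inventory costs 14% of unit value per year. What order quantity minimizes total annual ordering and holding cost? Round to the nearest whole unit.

Annual demand D = 848 × 50 = 42,400.
Holding cost H = 0.14 × $40.50 = $5.6700 per unit per year.
EOQ = √(2DS / H) = √(2 × 42,400 × 232 / 5.67).
= √(19,673,600 / 5.67) = √3,469,770.7231 ≈ 1862.732.

Q* ≈ 1,863 spools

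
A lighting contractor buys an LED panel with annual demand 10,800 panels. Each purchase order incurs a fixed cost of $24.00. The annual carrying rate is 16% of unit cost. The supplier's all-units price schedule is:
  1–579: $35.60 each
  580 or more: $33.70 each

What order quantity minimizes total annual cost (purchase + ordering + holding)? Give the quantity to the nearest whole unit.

Q* ≈ 580 panels

Holding cost per unit per year at price C is H = 0.16·C.
Evaluate total cost at each tier's feasible EOQ or, if the EOQ is below the tier, at the tier's minimum quantity.
EOQ at $35.60 = 301.7 (feasible in tier 1): TC = 10,800×$35.60 + (10,800/301.7)×24 + (301.7/2)×0.16×$35.60 = $386,198.37.
EOQ at $33.70 = 310.1 < 580, so use break Q=580: TC = 10,800×$33.70 + (10,800/580.0)×24 + (580.0/2)×0.16×$33.70 = $365,970.58.
Lowest total cost is $365,970.58 at Q = 580.0.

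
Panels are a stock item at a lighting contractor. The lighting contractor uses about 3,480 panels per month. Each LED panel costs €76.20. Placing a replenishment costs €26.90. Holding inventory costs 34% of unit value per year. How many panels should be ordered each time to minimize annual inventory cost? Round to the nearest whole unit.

Q* ≈ 294 panels

Annual demand D = 3,480 × 12 = 41,760.
Holding cost H = 0.34 × €76.20 = €25.9080 per unit per year.
EOQ = √(2DS / H) = √(2 × 41,760 × 26.9 / 25.908).
= √(2,246,688 / 25.908) = √86,717.925 ≈ 294.479.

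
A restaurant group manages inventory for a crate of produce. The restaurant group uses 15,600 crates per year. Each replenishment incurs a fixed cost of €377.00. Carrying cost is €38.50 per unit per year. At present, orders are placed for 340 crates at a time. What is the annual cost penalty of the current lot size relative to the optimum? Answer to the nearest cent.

Extra cost ≈ €2,562.32 per year

EOQ = √(2DS/H) = √(2 × 15,600 × 377 / 38.5) ≈ 552.74.
Cost at Q* = (D/Q*)S + (Q*/2)H = √(2DSH) ≈ €21,280.33.
Cost at Q = 340: (15,600/340)×377 + (340/2)×38.5 = €17,297.65 + €6,545.00 = €23,842.65.
Excess = €23,842.65 − €21,280.33 = €2,562.32.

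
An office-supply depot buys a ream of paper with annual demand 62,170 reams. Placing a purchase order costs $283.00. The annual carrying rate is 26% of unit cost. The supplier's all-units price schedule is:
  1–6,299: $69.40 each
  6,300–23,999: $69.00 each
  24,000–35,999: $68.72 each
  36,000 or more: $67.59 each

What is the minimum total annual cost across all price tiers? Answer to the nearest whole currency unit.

Holding cost per unit per year at price C is H = 0.26·C.
Candidates are each tier's EOQ (if it falls in that tier) and each price-break quantity.
EOQ at $69.40 = 1396.5 (feasible in tier 1): TC = 62,170×$69.40 + (62,170/1396.5)×283 + (1396.5/2)×0.26×$69.40 = $4,339,795.94.
EOQ at $69.00 = 1400.5 < 6300, so use break Q=6300: TC = 62,170×$69.00 + (62,170/6300.0)×283 + (6300.0/2)×0.26×$69.00 = $4,349,033.72.
EOQ at $68.72 = 1403.4 < 24000, so use break Q=24000: TC = 62,170×$68.72 + (62,170/24000.0)×283 + (24000.0/2)×0.26×$68.72 = $4,487,461.89.
EOQ at $67.59 = 1415.0 < 36000, so use break Q=36000: TC = 62,170×$67.59 + (62,170/36000.0)×283 + (36000.0/2)×0.26×$67.59 = $4,518,880.23.
Lowest total cost among the candidates is at Q = 1396.5.

TC* ≈ $4,339,796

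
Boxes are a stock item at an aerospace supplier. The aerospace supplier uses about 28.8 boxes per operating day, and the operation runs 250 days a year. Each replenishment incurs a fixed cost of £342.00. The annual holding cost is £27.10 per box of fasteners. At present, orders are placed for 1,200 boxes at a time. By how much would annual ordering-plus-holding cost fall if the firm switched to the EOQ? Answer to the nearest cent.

Annual demand D = 28.8 × 250 = 7,200.
EOQ = √(2DS/H) = √(2 × 7,200 × 342 / 27.1) ≈ 426.29.
Cost at Q* = (D/Q*)S + (Q*/2)H = √(2DSH) ≈ £11,552.58.
Cost at Q = 1,200: (7,200/1,200)×342 + (1,200/2)×27.1 = £2,052.00 + £16,260.00 = £18,312.00.
Excess = £18,312.00 − £11,552.58 = £6,759.42.

Extra cost ≈ £6,759.42 per year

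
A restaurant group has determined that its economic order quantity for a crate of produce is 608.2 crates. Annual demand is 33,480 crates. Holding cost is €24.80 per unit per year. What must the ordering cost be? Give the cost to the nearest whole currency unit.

Invert the EOQ relation Q*² = 2DS/H.
From Q* = √(2DS/H): S = Q*²H / (2D) = 608.2² × 24.8 / (2 × 33,480) = 137.0027.

S ≈ €137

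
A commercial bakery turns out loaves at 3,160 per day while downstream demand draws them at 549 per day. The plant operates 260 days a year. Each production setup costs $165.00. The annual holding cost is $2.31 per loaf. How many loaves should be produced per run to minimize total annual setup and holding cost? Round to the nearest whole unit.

Q* ≈ 4,968 loaves

Annual demand D = 549 × 260 = 142,740.
Production build-up factor (1 − d/p) = 1 − 549/3,160 = 0.8263.
Q* = √(2DS / (H(1 − d/p))) = √(2 × 142,740 × 165 / (2.31 × 0.8263)).
= √(47,104,200 / 1.9087) ≈ 4967.798.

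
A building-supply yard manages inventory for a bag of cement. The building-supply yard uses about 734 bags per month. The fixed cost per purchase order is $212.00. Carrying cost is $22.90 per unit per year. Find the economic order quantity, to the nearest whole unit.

Q* ≈ 404 bags

Annual demand D = 734 × 12 = 8,808.
EOQ = √(2DS / H) = √(2 × 8,808 × 212 / 22.9).
= √(3,734,592 / 22.9) = √163,082.6201 ≈ 403.835.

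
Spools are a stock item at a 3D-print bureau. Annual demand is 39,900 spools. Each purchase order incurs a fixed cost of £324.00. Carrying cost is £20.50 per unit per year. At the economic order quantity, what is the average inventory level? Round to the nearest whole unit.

Average inventory ≈ 562 spools

The optimal lot size = √(2DS/H) = √(2 × 39,900 × 324 / 20.5) ≈ 1123.04.
Average inventory = Q*/2 ≈ 1123.04 / 2 = 561.522.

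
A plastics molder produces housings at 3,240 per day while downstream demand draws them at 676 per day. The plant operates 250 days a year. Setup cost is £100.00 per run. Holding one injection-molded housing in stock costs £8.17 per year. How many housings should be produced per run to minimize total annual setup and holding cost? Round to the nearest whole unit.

Q* ≈ 2,286 housings

Annual demand D = 676 × 250 = 169,000.
Production build-up factor (1 − d/p) = 1 − 676/3,240 = 0.7914.
Q* = √(2DS / (H(1 − d/p))) = √(2 × 169,000 × 100 / (8.17 × 0.7914)).
= √(33,800,000 / 6.4654) ≈ 2286.445.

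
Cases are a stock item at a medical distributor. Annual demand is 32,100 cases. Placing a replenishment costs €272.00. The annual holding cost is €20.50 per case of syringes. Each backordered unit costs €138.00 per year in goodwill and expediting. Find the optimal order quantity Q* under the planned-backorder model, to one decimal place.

Q* ≈ 989.1 cases

With planned backorders, Q* = √(2DS/H) · √((H+B)/B).
√(2DS/H) = √(2 × 32,100 × 272 / 20.5) = 922.943.
√((H+B)/B) = √((20.5+138)/138) = 1.0717.
Q* ≈ 989.123.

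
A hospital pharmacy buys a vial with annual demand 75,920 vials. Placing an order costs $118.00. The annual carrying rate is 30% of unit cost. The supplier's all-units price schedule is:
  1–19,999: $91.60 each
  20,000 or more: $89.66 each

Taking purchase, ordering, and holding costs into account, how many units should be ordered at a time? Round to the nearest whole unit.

Q* ≈ 807 vials

Holding cost per unit per year at price C is H = 0.30·C.
For each price level, check whether its EOQ is feasible; otherwise the best quantity at that price is the breakpoint.
EOQ at $91.60 = 807.5 (feasible in tier 1): TC = 75,920×$91.60 + (75,920/807.5)×118 + (807.5/2)×0.30×$91.60 = $6,976,461.24.
EOQ at $89.66 = 816.2 < 20000, so use break Q=20000: TC = 75,920×$89.66 + (75,920/20000.0)×118 + (20000.0/2)×0.30×$89.66 = $7,076,415.13.
Lowest total cost is $6,976,461.24 at Q = 807.5.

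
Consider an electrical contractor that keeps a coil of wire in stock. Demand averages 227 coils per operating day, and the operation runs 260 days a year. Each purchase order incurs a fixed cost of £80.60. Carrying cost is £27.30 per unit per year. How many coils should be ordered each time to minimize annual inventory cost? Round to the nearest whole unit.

Annual demand D = 227 × 260 = 59,020.
EOQ = √(2DS / H) = √(2 × 59,020 × 80.6 / 27.3).
= √(9,514,024 / 27.3) = √348,499.0476 ≈ 590.338.

Q* ≈ 590 coils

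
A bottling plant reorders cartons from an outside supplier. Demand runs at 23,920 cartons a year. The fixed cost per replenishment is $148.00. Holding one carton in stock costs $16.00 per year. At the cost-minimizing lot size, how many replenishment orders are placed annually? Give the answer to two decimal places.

EOQ = √(2DS/H) = √(2 × 23,920 × 148 / 16) ≈ 665.22.
Orders per year = D / Q* = 23,920 / 665.22 ≈ 35.958.

N ≈ 35.96 orders per year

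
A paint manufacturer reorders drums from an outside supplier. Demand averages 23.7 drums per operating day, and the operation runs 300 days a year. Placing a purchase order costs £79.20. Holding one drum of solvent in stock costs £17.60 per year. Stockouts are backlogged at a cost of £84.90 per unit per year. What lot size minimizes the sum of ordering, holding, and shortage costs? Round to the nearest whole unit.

Q* ≈ 278 drums

Annual demand D = 23.7 × 300 = 7,110.
With planned backorders, Q* = √(2DS/H) · √((H+B)/B).
√(2DS/H) = √(2 × 7,110 × 79.2 / 17.6) = 252.962.
√((H+B)/B) = √((17.6+84.9)/84.9) = 1.0988.
Q* ≈ 277.948.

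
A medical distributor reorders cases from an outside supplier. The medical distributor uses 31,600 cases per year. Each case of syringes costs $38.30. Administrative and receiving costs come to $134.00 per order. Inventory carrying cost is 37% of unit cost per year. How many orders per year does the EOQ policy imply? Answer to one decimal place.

Holding cost H = 0.37 × $38.30 = $14.1710 per unit per year.
The optimal lot size = √(2DS/H) = √(2 × 31,600 × 134 / 14.171) ≈ 773.06.
Orders per year = D / Q* = 31,600 / 773.06 ≈ 40.877.

N ≈ 40.9 orders per year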